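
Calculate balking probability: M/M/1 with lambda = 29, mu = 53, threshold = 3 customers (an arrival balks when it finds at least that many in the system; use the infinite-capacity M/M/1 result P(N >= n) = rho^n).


P(N >= 3) = rho^3 = (29/53)^3 = 0.1638

0.1638


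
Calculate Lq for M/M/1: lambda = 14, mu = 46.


rho = 14/46; Lq = rho^2/(1-rho) = 0.13

0.13


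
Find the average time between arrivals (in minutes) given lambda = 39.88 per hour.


Mean interarrival time = 60/lambda = 60/39.88 = 1.5 minutes

1.5 minutes


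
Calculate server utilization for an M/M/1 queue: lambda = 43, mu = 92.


rho = lambda/mu = 43/92 = 0.4674

0.4674


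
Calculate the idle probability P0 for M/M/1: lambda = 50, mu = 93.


P0 = 1 - rho = 1 - 50/93 = 0.4624

0.4624


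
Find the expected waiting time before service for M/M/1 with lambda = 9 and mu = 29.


rho = 9/29; Wq = rho/(mu - lambda) = 0.0155 hours

0.0155 hours


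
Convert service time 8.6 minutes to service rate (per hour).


mu = 60 / avg_service_time = 60 / 8.6 = 6.98 per hour

6.98 per hour


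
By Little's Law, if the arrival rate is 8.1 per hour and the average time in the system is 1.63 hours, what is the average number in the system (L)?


L = lambda * W = 8.1 * 1.63 = 13.2

13.2


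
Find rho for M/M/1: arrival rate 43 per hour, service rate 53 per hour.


rho = lambda/mu = 43/53 = 0.8113

0.8113


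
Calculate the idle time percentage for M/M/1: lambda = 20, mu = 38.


Idle fraction = (1 - rho) * 100 = (1 - 20/38) * 100 = 47.4%

47.4%


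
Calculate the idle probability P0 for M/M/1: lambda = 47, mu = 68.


P0 = 1 - rho = 1 - 47/68 = 0.3088

0.3088


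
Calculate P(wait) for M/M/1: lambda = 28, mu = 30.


P(wait) = rho = lambda/mu = 28/30 = 0.9333

0.9333


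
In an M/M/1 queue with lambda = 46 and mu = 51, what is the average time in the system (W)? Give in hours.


W = 1/(mu - lambda) = 1/(51 - 46) = 0.2 hours

0.2 hours


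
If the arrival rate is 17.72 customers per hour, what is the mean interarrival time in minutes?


Mean interarrival time = 60/lambda = 60/17.72 = 3.39 minutes

3.39 minutes


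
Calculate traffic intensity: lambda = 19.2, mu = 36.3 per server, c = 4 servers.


rho = lambda / (c * mu) = 19.2 / (4 * 36.3) = 0.1322

0.1322


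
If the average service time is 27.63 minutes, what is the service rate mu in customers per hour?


mu = 60 / avg_service_time = 60 / 27.63 = 2.17 per hour

2.17 per hour


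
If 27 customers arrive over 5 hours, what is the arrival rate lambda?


lambda = total arrivals / time = 27 / 5 = 5.4 per hour

5.4 per hour


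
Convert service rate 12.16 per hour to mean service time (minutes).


Mean service time = 60/mu = 60/12.16 = 4.93 minutes

4.93 minutes


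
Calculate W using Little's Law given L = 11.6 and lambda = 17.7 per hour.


W = L / lambda = 11.6 / 17.7 = 0.6554 hours

0.6554 hours


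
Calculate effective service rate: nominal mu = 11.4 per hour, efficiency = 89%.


Effective rate = mu * efficiency = 11.4 * 0.89 = 10.15 per hour

10.15 per hour


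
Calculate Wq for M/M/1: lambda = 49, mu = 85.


rho = 49/85; Wq = rho/(mu - lambda) = 0.016 hours

0.016 hours


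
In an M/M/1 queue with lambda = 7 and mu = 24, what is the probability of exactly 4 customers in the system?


rho = 7/24; P(n) = (1-rho)*rho^n = (1-7/24)*(7/24)^4 = 0.0051

0.0051


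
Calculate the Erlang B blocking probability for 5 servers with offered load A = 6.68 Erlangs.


B(N,A) = (A^N/N!) / sum(A^k/k!, k=0..N) with N=5, A=6.68 = 0.4053

0.4053


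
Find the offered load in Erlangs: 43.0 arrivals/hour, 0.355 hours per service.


Offered load a = lambda * E[S] = 43.0 * 0.355 = 15.27 Erlangs

15.27 Erlangs


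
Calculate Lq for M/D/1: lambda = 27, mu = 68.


M/D/1: Lq = rho^2 / (2*(1-rho)) where rho = 27/68; Lq = 0.13

0.13


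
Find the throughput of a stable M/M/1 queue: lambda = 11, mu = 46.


For a stable queue (lambda < mu), throughput = lambda = 11 per hour

11 per hour


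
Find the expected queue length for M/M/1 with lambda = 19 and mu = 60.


rho = 19/60; Lq = rho^2/(1-rho) = 0.15

0.15


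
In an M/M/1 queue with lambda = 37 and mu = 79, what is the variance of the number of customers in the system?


rho = 37/79; Var(N) = rho/(1-rho)^2 = 1.66

1.66


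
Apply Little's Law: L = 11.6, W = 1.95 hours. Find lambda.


lambda = L / W = 11.6 / 1.95 = 5.95 per hour

5.95 per hour


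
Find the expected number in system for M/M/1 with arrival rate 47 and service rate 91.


rho = 47/91; L = rho/(1-rho) = 1.07

1.07


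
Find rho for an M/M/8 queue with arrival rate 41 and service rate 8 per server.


rho = lambda/(c*mu) = 41/(8*8) = 0.6406

0.6406


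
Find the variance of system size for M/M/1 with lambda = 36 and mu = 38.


rho = 36/38; Var(N) = rho/(1-rho)^2 = 342.0

342.0


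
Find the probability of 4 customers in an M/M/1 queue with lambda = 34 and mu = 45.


rho = 34/45; P(n) = (1-rho)*rho^n = (1-34/45)*(34/45)^4 = 0.0797

0.0797


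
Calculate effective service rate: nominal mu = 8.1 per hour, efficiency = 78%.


Effective rate = mu * efficiency = 8.1 * 0.78 = 6.32 per hour

6.32 per hour


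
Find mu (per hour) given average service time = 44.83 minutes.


mu = 60 / avg_service_time = 60 / 44.83 = 1.34 per hour

1.34 per hour


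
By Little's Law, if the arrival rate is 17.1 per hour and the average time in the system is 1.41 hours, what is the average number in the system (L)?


L = lambda * W = 17.1 * 1.41 = 24.11

24.11


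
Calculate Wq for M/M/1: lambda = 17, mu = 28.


rho = 17/28; Wq = rho/(mu - lambda) = 0.0552 hours

0.0552 hours


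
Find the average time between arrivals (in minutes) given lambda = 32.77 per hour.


Mean interarrival time = 60/lambda = 60/32.77 = 1.83 minutes

1.83 minutes


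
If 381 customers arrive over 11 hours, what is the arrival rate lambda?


lambda = total arrivals / time = 381 / 11 = 34.64 per hour

34.64 per hour


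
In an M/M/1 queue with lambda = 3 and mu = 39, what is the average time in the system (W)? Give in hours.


W = 1/(mu - lambda) = 1/(39 - 3) = 0.0278 hours

0.0278 hours


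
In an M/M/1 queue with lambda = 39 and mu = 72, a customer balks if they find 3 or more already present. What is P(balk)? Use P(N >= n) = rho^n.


P(N >= 3) = rho^3 = (39/72)^3 = 0.1589

0.1589


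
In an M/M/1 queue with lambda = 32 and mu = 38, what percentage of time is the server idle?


Idle fraction = (1 - rho) * 100 = (1 - 32/38) * 100 = 15.8%

15.8%


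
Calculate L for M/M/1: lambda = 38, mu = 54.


rho = 38/54; L = rho/(1-rho) = 2.38

2.38


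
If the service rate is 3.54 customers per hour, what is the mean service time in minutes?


Mean service time = 60/mu = 60/3.54 = 16.95 minutes

16.95 minutes


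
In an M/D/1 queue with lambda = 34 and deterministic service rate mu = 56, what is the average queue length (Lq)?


M/D/1: Lq = rho^2 / (2*(1-rho)) where rho = 34/56; Lq = 0.47

0.47


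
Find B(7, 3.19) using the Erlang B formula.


B(N,A) = (A^N/N!) / sum(A^k/k!, k=0..N) with N=7, A=3.19 = 0.0279

0.0279


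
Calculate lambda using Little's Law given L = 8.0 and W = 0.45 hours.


lambda = L / W = 8.0 / 0.45 = 17.78 per hour

17.78 per hour


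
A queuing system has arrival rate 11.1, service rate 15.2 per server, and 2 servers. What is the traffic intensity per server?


rho = lambda / (c * mu) = 11.1 / (2 * 15.2) = 0.3651

0.3651


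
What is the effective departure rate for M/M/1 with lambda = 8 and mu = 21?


For a stable queue (lambda < mu), throughput = lambda = 8 per hour

8 per hour


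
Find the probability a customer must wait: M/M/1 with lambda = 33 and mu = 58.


P(wait) = rho = lambda/mu = 33/58 = 0.569

0.569


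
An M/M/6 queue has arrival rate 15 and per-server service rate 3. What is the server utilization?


rho = lambda/(c*mu) = 15/(6*3) = 0.8333

0.8333


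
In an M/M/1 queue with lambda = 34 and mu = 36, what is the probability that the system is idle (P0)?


P0 = 1 - rho = 1 - 34/36 = 0.0556

0.0556


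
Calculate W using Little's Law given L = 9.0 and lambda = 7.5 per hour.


W = L / lambda = 9.0 / 7.5 = 1.2 hours

1.2 hours


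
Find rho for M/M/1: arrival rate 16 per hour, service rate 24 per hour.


rho = lambda/mu = 16/24 = 0.6667

0.6667


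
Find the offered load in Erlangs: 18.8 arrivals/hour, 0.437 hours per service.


Offered load a = lambda * E[S] = 18.8 * 0.437 = 8.22 Erlangs

8.22 Erlangs


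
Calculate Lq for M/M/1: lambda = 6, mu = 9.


rho = 6/9; Lq = rho^2/(1-rho) = 1.33

1.33


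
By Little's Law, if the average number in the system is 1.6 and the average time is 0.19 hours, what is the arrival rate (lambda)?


lambda = L / W = 1.6 / 0.19 = 8.42 per hour

8.42 per hour


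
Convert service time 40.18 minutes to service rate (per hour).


mu = 60 / avg_service_time = 60 / 40.18 = 1.49 per hour

1.49 per hour


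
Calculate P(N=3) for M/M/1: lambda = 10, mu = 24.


rho = 10/24; P(n) = (1-rho)*rho^n = (1-10/24)*(10/24)^3 = 0.0422

0.0422


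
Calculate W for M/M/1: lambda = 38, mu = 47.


W = 1/(mu - lambda) = 1/(47 - 38) = 0.1111 hours

0.1111 hours


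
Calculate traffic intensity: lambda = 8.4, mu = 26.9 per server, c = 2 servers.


rho = lambda / (c * mu) = 8.4 / (2 * 26.9) = 0.1561

0.1561


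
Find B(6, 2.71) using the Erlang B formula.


B(N,A) = (A^N/N!) / sum(A^k/k!, k=0..N) with N=6, A=2.71 = 0.0374

0.0374


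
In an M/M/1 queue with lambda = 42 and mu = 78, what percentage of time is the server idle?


Idle fraction = (1 - rho) * 100 = (1 - 42/78) * 100 = 46.2%

46.2%


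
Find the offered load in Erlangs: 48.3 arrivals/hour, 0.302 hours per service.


Offered load a = lambda * E[S] = 48.3 * 0.302 = 14.59 Erlangs

14.59 Erlangs


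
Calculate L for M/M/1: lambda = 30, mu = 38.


rho = 30/38; L = rho/(1-rho) = 3.75

3.75


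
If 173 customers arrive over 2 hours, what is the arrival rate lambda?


lambda = total arrivals / time = 173 / 2 = 86.5 per hour

86.5 per hour


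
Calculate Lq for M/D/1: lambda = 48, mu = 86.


M/D/1: Lq = rho^2 / (2*(1-rho)) where rho = 48/86; Lq = 0.35

0.35


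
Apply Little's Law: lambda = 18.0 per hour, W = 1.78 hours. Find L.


L = lambda * W = 18.0 * 1.78 = 32.04

32.04


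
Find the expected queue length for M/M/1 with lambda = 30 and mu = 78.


rho = 30/78; Lq = rho^2/(1-rho) = 0.24

0.24


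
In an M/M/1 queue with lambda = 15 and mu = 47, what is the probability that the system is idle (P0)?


P0 = 1 - rho = 1 - 15/47 = 0.6809

0.6809


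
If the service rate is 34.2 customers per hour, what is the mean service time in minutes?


Mean service time = 60/mu = 60/34.2 = 1.75 minutes

1.75 minutes


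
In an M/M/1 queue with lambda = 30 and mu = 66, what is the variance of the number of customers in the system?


rho = 30/66; Var(N) = rho/(1-rho)^2 = 1.53

1.53


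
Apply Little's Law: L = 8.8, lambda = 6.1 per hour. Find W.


W = L / lambda = 8.8 / 6.1 = 1.4426 hours

1.4426 hours


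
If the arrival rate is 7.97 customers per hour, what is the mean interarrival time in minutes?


Mean interarrival time = 60/lambda = 60/7.97 = 7.53 minutes

7.53 minutes


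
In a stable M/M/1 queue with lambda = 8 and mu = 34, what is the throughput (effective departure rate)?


For a stable queue (lambda < mu), throughput = lambda = 8 per hour

8 per hour


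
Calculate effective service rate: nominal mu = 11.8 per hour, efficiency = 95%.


Effective rate = mu * efficiency = 11.8 * 0.95 = 11.21 per hour

11.21 per hour


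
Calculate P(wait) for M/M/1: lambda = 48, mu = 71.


P(wait) = rho = lambda/mu = 48/71 = 0.6761

0.6761


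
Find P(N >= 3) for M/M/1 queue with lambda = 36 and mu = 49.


P(N >= 3) = rho^3 = (36/49)^3 = 0.3966

0.3966


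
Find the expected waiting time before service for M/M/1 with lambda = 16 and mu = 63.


rho = 16/63; Wq = rho/(mu - lambda) = 0.0054 hours

0.0054 hours


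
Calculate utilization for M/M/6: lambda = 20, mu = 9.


rho = lambda/(c*mu) = 20/(6*9) = 0.3704

0.3704


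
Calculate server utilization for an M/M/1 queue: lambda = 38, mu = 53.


rho = lambda/mu = 38/53 = 0.717

0.717


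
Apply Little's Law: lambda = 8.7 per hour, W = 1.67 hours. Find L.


L = lambda * W = 8.7 * 1.67 = 14.53

14.53


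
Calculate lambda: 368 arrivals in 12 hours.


lambda = total arrivals / time = 368 / 12 = 30.67 per hour

30.67 per hour


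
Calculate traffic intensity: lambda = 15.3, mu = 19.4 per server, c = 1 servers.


rho = lambda / (c * mu) = 15.3 / (1 * 19.4) = 0.7887

0.7887


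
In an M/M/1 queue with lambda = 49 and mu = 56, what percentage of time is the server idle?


Idle fraction = (1 - rho) * 100 = (1 - 49/56) * 100 = 12.5%

12.5%


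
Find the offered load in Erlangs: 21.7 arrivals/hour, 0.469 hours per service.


Offered load a = lambda * E[S] = 21.7 * 0.469 = 10.18 Erlangs

10.18 Erlangs


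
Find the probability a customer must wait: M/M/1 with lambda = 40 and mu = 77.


P(wait) = rho = lambda/mu = 40/77 = 0.5195

0.5195


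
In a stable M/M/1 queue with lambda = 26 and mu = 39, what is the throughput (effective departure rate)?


For a stable queue (lambda < mu), throughput = lambda = 26 per hour

26 per hour


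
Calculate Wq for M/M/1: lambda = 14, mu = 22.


rho = 14/22; Wq = rho/(mu - lambda) = 0.0795 hours

0.0795 hours


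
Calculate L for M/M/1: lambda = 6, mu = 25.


rho = 6/25; L = rho/(1-rho) = 0.32

0.32


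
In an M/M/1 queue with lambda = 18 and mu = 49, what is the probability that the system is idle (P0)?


P0 = 1 - rho = 1 - 18/49 = 0.6327

0.6327


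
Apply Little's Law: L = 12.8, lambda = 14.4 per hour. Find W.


W = L / lambda = 12.8 / 14.4 = 0.8889 hours

0.8889 hours


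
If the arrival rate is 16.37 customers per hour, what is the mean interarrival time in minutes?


Mean interarrival time = 60/lambda = 60/16.37 = 3.67 minutes

3.67 minutes


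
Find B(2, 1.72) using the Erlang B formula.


B(N,A) = (A^N/N!) / sum(A^k/k!, k=0..N) with N=2, A=1.72 = 0.3523

0.3523


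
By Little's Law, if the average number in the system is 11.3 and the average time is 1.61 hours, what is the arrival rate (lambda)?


lambda = L / W = 11.3 / 1.61 = 7.02 per hour

7.02 per hour


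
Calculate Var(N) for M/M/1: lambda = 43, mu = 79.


rho = 43/79; Var(N) = rho/(1-rho)^2 = 2.62

2.62


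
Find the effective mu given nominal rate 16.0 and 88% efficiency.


Effective rate = mu * efficiency = 16.0 * 0.88 = 14.08 per hour

14.08 per hour


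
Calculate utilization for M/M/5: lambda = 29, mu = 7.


rho = lambda/(c*mu) = 29/(5*7) = 0.8286

0.8286


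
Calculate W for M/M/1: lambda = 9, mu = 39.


W = 1/(mu - lambda) = 1/(39 - 9) = 0.0333 hours

0.0333 hours


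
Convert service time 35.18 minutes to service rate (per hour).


mu = 60 / avg_service_time = 60 / 35.18 = 1.71 per hour

1.71 per hour


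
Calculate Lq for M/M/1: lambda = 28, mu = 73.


rho = 28/73; Lq = rho^2/(1-rho) = 0.24

0.24


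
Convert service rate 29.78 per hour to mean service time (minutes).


Mean service time = 60/mu = 60/29.78 = 2.01 minutes

2.01 minutes


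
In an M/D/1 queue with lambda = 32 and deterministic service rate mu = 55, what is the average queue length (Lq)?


M/D/1: Lq = rho^2 / (2*(1-rho)) where rho = 32/55; Lq = 0.4

0.4


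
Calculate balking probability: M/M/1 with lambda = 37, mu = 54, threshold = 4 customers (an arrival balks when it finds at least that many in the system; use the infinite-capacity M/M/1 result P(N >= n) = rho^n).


P(N >= 4) = rho^4 = (37/54)^4 = 0.2204

0.2204


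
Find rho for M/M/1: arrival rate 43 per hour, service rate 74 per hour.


rho = lambda/mu = 43/74 = 0.5811

0.5811


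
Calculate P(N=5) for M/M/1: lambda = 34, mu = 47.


rho = 34/47; P(n) = (1-rho)*rho^n = (1-34/47)*(34/47)^5 = 0.0548

0.0548


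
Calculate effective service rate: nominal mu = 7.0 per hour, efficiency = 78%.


Effective rate = mu * efficiency = 7.0 * 0.78 = 5.46 per hour

5.46 per hour


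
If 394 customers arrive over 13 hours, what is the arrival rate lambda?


lambda = total arrivals / time = 394 / 13 = 30.31 per hour

30.31 per hour


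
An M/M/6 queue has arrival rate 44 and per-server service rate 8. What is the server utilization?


rho = lambda/(c*mu) = 44/(6*8) = 0.9167

0.9167


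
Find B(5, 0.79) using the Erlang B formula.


B(N,A) = (A^N/N!) / sum(A^k/k!, k=0..N) with N=5, A=0.79 = 0.0012

0.0012


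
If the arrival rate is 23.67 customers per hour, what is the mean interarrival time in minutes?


Mean interarrival time = 60/lambda = 60/23.67 = 2.53 minutes

2.53 minutes


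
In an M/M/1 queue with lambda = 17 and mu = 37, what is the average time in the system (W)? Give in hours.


W = 1/(mu - lambda) = 1/(37 - 17) = 0.05 hours

0.05 hours


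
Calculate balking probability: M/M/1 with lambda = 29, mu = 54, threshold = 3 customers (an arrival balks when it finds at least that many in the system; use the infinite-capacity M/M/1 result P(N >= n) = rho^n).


P(N >= 3) = rho^3 = (29/54)^3 = 0.1549

0.1549


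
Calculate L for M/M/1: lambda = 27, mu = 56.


rho = 27/56; L = rho/(1-rho) = 0.93

0.93


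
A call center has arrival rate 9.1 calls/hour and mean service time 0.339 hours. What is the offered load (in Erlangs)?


Offered load a = lambda * E[S] = 9.1 * 0.339 = 3.08 Erlangs

3.08 Erlangs


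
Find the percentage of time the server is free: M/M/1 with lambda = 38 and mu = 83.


Idle fraction = (1 - rho) * 100 = (1 - 38/83) * 100 = 54.2%

54.2%


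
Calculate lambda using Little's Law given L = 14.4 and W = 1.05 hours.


lambda = L / W = 14.4 / 1.05 = 13.71 per hour

13.71 per hour


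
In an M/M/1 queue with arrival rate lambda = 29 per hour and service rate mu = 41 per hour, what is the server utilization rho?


rho = lambda/mu = 29/41 = 0.7073

0.7073


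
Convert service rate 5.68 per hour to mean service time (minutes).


Mean service time = 60/mu = 60/5.68 = 10.56 minutes

10.56 minutes


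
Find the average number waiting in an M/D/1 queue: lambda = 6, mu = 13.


M/D/1: Lq = rho^2 / (2*(1-rho)) where rho = 6/13; Lq = 0.2

0.2


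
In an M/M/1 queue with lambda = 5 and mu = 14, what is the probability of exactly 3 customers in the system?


rho = 5/14; P(n) = (1-rho)*rho^n = (1-5/14)*(5/14)^3 = 0.0293

0.0293


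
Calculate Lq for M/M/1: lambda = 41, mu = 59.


rho = 41/59; Lq = rho^2/(1-rho) = 1.58

1.58


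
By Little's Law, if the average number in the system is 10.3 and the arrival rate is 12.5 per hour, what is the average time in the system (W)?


W = L / lambda = 10.3 / 12.5 = 0.824 hours

0.824 hours


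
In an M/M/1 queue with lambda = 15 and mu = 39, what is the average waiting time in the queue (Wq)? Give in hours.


rho = 15/39; Wq = rho/(mu - lambda) = 0.016 hours

0.016 hours


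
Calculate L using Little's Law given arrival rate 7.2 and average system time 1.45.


L = lambda * W = 7.2 * 1.45 = 10.44

10.44


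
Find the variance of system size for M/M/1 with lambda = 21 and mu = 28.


rho = 21/28; Var(N) = rho/(1-rho)^2 = 12.0

12.0


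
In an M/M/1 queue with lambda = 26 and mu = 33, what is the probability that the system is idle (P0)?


P0 = 1 - rho = 1 - 26/33 = 0.2121

0.2121


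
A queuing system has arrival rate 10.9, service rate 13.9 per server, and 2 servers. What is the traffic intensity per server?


rho = lambda / (c * mu) = 10.9 / (2 * 13.9) = 0.3921

0.3921


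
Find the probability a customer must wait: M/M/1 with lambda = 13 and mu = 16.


P(wait) = rho = lambda/mu = 13/16 = 0.8125

0.8125


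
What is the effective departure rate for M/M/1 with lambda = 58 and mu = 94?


For a stable queue (lambda < mu), throughput = lambda = 58 per hour

58 per hour


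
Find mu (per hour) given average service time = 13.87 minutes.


mu = 60 / avg_service_time = 60 / 13.87 = 4.33 per hour

4.33 per hour


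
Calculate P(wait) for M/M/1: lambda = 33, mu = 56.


P(wait) = rho = lambda/mu = 33/56 = 0.5893

0.5893


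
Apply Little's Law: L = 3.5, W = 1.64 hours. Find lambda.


lambda = L / W = 3.5 / 1.64 = 2.13 per hour

2.13 per hour


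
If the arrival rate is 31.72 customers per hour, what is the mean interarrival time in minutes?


Mean interarrival time = 60/lambda = 60/31.72 = 1.89 minutes

1.89 minutes


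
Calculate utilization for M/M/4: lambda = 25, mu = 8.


rho = lambda/(c*mu) = 25/(4*8) = 0.7813

0.7813


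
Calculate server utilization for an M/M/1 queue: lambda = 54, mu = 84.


rho = lambda/mu = 54/84 = 0.6429

0.6429


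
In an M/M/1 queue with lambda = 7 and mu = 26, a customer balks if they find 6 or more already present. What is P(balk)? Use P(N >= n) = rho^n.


P(N >= 6) = rho^6 = (7/26)^6 = 0.0004

0.0004


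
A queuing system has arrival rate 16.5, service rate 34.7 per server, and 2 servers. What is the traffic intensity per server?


rho = lambda / (c * mu) = 16.5 / (2 * 34.7) = 0.2378

0.2378


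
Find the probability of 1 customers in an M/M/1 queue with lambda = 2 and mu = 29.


rho = 2/29; P(n) = (1-rho)*rho^n = (1-2/29)*(2/29)^1 = 0.0642

0.0642


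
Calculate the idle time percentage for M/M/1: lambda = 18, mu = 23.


Idle fraction = (1 - rho) * 100 = (1 - 18/23) * 100 = 21.7%

21.7%


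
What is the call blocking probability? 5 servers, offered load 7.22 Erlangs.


B(N,A) = (A^N/N!) / sum(A^k/k!, k=0..N) with N=5, A=7.22 = 0.4375

0.4375


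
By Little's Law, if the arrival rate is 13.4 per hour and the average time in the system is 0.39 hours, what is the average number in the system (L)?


L = lambda * W = 13.4 * 0.39 = 5.23

5.23


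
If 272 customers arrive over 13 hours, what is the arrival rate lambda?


lambda = total arrivals / time = 272 / 13 = 20.92 per hour

20.92 per hour


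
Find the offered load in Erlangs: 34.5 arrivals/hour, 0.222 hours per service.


Offered load a = lambda * E[S] = 34.5 * 0.222 = 7.66 Erlangs

7.66 Erlangs


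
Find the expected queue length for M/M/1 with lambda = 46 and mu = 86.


rho = 46/86; Lq = rho^2/(1-rho) = 0.62

0.62


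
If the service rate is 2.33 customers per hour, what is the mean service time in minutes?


Mean service time = 60/mu = 60/2.33 = 25.75 minutes

25.75 minutes


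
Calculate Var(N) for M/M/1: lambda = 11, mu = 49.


rho = 11/49; Var(N) = rho/(1-rho)^2 = 0.37

0.37


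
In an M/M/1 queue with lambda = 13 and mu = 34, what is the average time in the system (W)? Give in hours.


W = 1/(mu - lambda) = 1/(34 - 13) = 0.0476 hours

0.0476 hours


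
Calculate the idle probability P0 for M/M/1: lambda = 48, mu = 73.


P0 = 1 - rho = 1 - 48/73 = 0.3425

0.3425


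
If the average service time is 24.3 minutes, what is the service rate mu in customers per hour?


mu = 60 / avg_service_time = 60 / 24.3 = 2.47 per hour

2.47 per hour


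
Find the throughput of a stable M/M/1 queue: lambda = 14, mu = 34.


For a stable queue (lambda < mu), throughput = lambda = 14 per hour

14 per hour


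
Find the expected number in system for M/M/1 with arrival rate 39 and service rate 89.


rho = 39/89; L = rho/(1-rho) = 0.78

0.78


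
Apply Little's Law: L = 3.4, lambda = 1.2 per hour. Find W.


W = L / lambda = 3.4 / 1.2 = 2.8333 hours

2.8333 hours


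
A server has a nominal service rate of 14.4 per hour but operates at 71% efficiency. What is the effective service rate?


Effective rate = mu * efficiency = 14.4 * 0.71 = 10.22 per hour

10.22 per hour


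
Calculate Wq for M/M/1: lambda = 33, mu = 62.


rho = 33/62; Wq = rho/(mu - lambda) = 0.0184 hours

0.0184 hours


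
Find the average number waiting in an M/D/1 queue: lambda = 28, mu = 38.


M/D/1: Lq = rho^2 / (2*(1-rho)) where rho = 28/38; Lq = 1.03

1.03


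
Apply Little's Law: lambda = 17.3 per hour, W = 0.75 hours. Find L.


L = lambda * W = 17.3 * 0.75 = 12.98

12.98


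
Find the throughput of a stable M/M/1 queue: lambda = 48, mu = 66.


For a stable queue (lambda < mu), throughput = lambda = 48 per hour

48 per hour


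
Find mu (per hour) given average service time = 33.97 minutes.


mu = 60 / avg_service_time = 60 / 33.97 = 1.77 per hour

1.77 per hour


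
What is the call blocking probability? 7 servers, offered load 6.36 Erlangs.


B(N,A) = (A^N/N!) / sum(A^k/k!, k=0..N) with N=7, A=6.36 = 0.2084

0.2084


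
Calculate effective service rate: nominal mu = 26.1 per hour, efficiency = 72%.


Effective rate = mu * efficiency = 26.1 * 0.72 = 18.79 per hour

18.79 per hour


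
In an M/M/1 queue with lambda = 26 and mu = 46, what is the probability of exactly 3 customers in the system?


rho = 26/46; P(n) = (1-rho)*rho^n = (1-26/46)*(26/46)^3 = 0.0785

0.0785


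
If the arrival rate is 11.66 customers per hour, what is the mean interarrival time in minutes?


Mean interarrival time = 60/lambda = 60/11.66 = 5.15 minutes

5.15 minutes


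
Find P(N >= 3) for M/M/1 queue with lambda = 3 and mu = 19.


P(N >= 3) = rho^3 = (3/19)^3 = 0.0039

0.0039


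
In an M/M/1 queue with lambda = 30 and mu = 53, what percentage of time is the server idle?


Idle fraction = (1 - rho) * 100 = (1 - 30/53) * 100 = 43.4%

43.4%


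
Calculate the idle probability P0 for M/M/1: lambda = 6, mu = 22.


P0 = 1 - rho = 1 - 6/22 = 0.7273

0.7273


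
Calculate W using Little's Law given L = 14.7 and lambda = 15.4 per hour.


W = L / lambda = 14.7 / 15.4 = 0.9545 hours

0.9545 hours


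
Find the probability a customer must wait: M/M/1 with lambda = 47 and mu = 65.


P(wait) = rho = lambda/mu = 47/65 = 0.7231

0.7231


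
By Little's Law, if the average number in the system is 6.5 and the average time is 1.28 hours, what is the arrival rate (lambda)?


lambda = L / W = 6.5 / 1.28 = 5.08 per hour

5.08 per hour


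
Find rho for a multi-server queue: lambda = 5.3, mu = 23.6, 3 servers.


rho = lambda / (c * mu) = 5.3 / (3 * 23.6) = 0.0749

0.0749


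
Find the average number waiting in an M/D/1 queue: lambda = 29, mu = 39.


M/D/1: Lq = rho^2 / (2*(1-rho)) where rho = 29/39; Lq = 1.08

1.08


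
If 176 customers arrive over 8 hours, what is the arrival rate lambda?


lambda = total arrivals / time = 176 / 8 = 22.0 per hour

22.0 per hour


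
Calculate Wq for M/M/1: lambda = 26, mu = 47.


rho = 26/47; Wq = rho/(mu - lambda) = 0.0263 hours

0.0263 hours


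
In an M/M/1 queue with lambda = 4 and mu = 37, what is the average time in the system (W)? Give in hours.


W = 1/(mu - lambda) = 1/(37 - 4) = 0.0303 hours

0.0303 hours


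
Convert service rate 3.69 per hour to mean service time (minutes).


Mean service time = 60/mu = 60/3.69 = 16.26 minutes

16.26 minutes


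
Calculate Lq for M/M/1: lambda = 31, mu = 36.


rho = 31/36; Lq = rho^2/(1-rho) = 5.34

5.34


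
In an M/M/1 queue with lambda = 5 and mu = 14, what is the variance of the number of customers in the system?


rho = 5/14; Var(N) = rho/(1-rho)^2 = 0.86

0.86


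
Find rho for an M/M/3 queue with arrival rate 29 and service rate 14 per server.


rho = lambda/(c*mu) = 29/(3*14) = 0.6905

0.6905


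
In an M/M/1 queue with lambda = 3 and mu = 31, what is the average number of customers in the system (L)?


rho = 3/31; L = rho/(1-rho) = 0.11

0.11


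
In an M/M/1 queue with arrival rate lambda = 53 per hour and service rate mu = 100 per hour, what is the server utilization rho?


rho = lambda/mu = 53/100 = 0.53

0.53


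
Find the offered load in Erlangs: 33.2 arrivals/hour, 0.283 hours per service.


Offered load a = lambda * E[S] = 33.2 * 0.283 = 9.4 Erlangs

9.4 Erlangs


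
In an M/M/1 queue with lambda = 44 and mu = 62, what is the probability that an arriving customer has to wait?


P(wait) = rho = lambda/mu = 44/62 = 0.7097

0.7097


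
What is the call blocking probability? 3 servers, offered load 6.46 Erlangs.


B(N,A) = (A^N/N!) / sum(A^k/k!, k=0..N) with N=3, A=6.46 = 0.6133

0.6133


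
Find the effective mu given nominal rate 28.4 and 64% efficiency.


Effective rate = mu * efficiency = 28.4 * 0.64 = 18.18 per hour

18.18 per hour


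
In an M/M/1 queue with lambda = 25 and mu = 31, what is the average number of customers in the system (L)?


rho = 25/31; L = rho/(1-rho) = 4.17

4.17


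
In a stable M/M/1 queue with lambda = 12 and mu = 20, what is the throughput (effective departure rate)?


For a stable queue (lambda < mu), throughput = lambda = 12 per hour

12 per hour


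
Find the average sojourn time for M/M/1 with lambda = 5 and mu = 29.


W = 1/(mu - lambda) = 1/(29 - 5) = 0.0417 hours

0.0417 hours


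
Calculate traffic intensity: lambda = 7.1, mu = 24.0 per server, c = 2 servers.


rho = lambda / (c * mu) = 7.1 / (2 * 24.0) = 0.1479

0.1479


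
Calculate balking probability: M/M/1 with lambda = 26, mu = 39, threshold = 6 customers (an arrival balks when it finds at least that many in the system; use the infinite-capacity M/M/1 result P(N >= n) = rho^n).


P(N >= 6) = rho^6 = (26/39)^6 = 0.0878

0.0878


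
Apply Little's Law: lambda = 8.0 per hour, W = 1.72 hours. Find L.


L = lambda * W = 8.0 * 1.72 = 13.76

13.76


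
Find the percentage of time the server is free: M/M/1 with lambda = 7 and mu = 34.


Idle fraction = (1 - rho) * 100 = (1 - 7/34) * 100 = 79.4%

79.4%


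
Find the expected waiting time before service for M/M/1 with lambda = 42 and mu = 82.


rho = 42/82; Wq = rho/(mu - lambda) = 0.0128 hours

0.0128 hours


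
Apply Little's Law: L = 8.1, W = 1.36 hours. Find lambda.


lambda = L / W = 8.1 / 1.36 = 5.96 per hour

5.96 per hour


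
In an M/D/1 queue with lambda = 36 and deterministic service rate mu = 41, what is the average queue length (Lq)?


M/D/1: Lq = rho^2 / (2*(1-rho)) where rho = 36/41; Lq = 3.16

3.16


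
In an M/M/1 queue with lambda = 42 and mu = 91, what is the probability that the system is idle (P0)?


P0 = 1 - rho = 1 - 42/91 = 0.5385

0.5385


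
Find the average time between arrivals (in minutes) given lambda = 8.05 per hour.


Mean interarrival time = 60/lambda = 60/8.05 = 7.45 minutes

7.45 minutes


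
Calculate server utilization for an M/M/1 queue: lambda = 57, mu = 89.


rho = lambda/mu = 57/89 = 0.6404

0.6404


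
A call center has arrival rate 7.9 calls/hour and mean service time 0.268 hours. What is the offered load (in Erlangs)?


Offered load a = lambda * E[S] = 7.9 * 0.268 = 2.12 Erlangs

2.12 Erlangs


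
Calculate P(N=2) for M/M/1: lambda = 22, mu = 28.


rho = 22/28; P(n) = (1-rho)*rho^n = (1-22/28)*(22/28)^2 = 0.1323

0.1323


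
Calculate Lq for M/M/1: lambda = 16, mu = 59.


rho = 16/59; Lq = rho^2/(1-rho) = 0.1

0.1


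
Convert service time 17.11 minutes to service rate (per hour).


mu = 60 / avg_service_time = 60 / 17.11 = 3.51 per hour

3.51 per hour


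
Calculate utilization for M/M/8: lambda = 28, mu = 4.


rho = lambda/(c*mu) = 28/(8*4) = 0.875

0.875


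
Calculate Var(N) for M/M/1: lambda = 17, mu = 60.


rho = 17/60; Var(N) = rho/(1-rho)^2 = 0.55

0.55


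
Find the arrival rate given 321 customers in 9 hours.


lambda = total arrivals / time = 321 / 9 = 35.67 per hour

35.67 per hour


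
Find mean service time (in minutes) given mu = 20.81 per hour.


Mean service time = 60/mu = 60/20.81 = 2.88 minutes

2.88 minutes


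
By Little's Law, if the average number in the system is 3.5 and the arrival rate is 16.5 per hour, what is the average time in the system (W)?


W = L / lambda = 3.5 / 16.5 = 0.2121 hours

0.2121 hours


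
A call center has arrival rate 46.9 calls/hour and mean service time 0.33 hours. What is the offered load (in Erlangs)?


Offered load a = lambda * E[S] = 46.9 * 0.33 = 15.48 Erlangs

15.48 Erlangs


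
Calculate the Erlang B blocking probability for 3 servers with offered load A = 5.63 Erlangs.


B(N,A) = (A^N/N!) / sum(A^k/k!, k=0..N) with N=3, A=5.63 = 0.5695

0.5695


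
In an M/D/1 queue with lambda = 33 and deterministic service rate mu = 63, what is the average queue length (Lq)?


M/D/1: Lq = rho^2 / (2*(1-rho)) where rho = 33/63; Lq = 0.29

0.29


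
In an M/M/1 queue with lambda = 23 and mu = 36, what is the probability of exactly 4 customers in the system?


rho = 23/36; P(n) = (1-rho)*rho^n = (1-23/36)*(23/36)^4 = 0.0602

0.0602


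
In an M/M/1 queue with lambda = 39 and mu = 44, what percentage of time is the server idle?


Idle fraction = (1 - rho) * 100 = (1 - 39/44) * 100 = 11.4%

11.4%


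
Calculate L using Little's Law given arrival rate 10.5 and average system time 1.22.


L = lambda * W = 10.5 * 1.22 = 12.81

12.81


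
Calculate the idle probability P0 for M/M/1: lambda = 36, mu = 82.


P0 = 1 - rho = 1 - 36/82 = 0.561

0.561


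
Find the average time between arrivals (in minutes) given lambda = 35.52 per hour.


Mean interarrival time = 60/lambda = 60/35.52 = 1.69 minutes

1.69 minutes


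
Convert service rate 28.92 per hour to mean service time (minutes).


Mean service time = 60/mu = 60/28.92 = 2.07 minutes

2.07 minutes


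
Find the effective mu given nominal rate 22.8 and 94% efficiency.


Effective rate = mu * efficiency = 22.8 * 0.94 = 21.43 per hour

21.43 per hour


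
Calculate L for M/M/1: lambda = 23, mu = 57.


rho = 23/57; L = rho/(1-rho) = 0.68

0.68


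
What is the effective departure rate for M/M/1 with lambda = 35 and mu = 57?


For a stable queue (lambda < mu), throughput = lambda = 35 per hour

35 per hour


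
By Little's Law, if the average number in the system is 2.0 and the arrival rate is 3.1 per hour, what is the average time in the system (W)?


W = L / lambda = 2.0 / 3.1 = 0.6452 hours

0.6452 hours


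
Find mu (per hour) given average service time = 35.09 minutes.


mu = 60 / avg_service_time = 60 / 35.09 = 1.71 per hour

1.71 per hour


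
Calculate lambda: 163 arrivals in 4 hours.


lambda = total arrivals / time = 163 / 4 = 40.75 per hour

40.75 per hour


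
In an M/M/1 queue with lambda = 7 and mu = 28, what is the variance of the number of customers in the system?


rho = 7/28; Var(N) = rho/(1-rho)^2 = 0.44

0.44


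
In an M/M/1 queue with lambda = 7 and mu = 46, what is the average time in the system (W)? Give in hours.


W = 1/(mu - lambda) = 1/(46 - 7) = 0.0256 hours

0.0256 hours


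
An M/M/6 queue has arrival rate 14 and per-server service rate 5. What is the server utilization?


rho = lambda/(c*mu) = 14/(6*5) = 0.4667

0.4667


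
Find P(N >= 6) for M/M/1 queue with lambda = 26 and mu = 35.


P(N >= 6) = rho^6 = (26/35)^6 = 0.168

0.168


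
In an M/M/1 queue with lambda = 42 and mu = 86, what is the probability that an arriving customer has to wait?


P(wait) = rho = lambda/mu = 42/86 = 0.4884

0.4884


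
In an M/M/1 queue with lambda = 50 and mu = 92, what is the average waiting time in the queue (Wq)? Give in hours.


rho = 50/92; Wq = rho/(mu - lambda) = 0.0129 hours

0.0129 hours


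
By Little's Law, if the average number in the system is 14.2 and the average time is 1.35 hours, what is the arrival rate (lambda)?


lambda = L / W = 14.2 / 1.35 = 10.52 per hour

10.52 per hour


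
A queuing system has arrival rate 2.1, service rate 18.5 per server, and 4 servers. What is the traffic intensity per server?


rho = lambda / (c * mu) = 2.1 / (4 * 18.5) = 0.0284

0.0284


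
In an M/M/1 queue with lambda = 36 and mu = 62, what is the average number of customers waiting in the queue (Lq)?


rho = 36/62; Lq = rho^2/(1-rho) = 0.8

0.8


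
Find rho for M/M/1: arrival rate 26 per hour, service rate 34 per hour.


rho = lambda/mu = 26/34 = 0.7647

0.7647


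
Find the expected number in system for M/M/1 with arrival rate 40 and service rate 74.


rho = 40/74; L = rho/(1-rho) = 1.18

1.18


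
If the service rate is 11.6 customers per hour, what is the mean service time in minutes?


Mean service time = 60/mu = 60/11.6 = 5.17 minutes

5.17 minutes


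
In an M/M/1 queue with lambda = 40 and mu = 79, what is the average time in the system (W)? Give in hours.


W = 1/(mu - lambda) = 1/(79 - 40) = 0.0256 hours

0.0256 hours


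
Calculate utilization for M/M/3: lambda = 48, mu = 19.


rho = lambda/(c*mu) = 48/(3*19) = 0.8421

0.8421


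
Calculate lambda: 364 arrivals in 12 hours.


lambda = total arrivals / time = 364 / 12 = 30.33 per hour

30.33 per hour


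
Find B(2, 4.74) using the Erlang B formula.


B(N,A) = (A^N/N!) / sum(A^k/k!, k=0..N) with N=2, A=4.74 = 0.6618

0.6618


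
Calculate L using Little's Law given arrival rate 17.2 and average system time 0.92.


L = lambda * W = 17.2 * 0.92 = 15.82

15.82


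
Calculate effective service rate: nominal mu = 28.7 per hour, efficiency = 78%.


Effective rate = mu * efficiency = 28.7 * 0.78 = 22.39 per hour

22.39 per hour


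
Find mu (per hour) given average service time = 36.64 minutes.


mu = 60 / avg_service_time = 60 / 36.64 = 1.64 per hour

1.64 per hour


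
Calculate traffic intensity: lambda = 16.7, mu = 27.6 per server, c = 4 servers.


rho = lambda / (c * mu) = 16.7 / (4 * 27.6) = 0.1513

0.1513


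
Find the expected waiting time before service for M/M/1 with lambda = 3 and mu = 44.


rho = 3/44; Wq = rho/(mu - lambda) = 0.0017 hours

0.0017 hours


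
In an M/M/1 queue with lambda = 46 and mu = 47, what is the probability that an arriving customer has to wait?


P(wait) = rho = lambda/mu = 46/47 = 0.9787

0.9787


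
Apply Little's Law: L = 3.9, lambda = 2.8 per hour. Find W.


W = L / lambda = 3.9 / 2.8 = 1.3929 hours

1.3929 hours


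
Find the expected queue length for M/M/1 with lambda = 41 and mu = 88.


rho = 41/88; Lq = rho^2/(1-rho) = 0.41

0.41


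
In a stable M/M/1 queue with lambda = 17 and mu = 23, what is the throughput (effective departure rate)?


For a stable queue (lambda < mu), throughput = lambda = 17 per hour

17 per hour


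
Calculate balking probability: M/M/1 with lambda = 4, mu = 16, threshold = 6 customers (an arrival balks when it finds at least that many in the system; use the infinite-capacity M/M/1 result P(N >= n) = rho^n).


P(N >= 6) = rho^6 = (4/16)^6 = 0.0002

0.0002


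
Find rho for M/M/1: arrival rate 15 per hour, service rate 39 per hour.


rho = lambda/mu = 15/39 = 0.3846

0.3846


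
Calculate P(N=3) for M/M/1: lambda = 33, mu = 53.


rho = 33/53; P(n) = (1-rho)*rho^n = (1-33/53)*(33/53)^3 = 0.0911

0.0911


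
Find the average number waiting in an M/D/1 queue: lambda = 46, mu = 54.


M/D/1: Lq = rho^2 / (2*(1-rho)) where rho = 46/54; Lq = 2.45

2.45


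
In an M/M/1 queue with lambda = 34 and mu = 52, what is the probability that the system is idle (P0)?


P0 = 1 - rho = 1 - 34/52 = 0.3462

0.3462
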